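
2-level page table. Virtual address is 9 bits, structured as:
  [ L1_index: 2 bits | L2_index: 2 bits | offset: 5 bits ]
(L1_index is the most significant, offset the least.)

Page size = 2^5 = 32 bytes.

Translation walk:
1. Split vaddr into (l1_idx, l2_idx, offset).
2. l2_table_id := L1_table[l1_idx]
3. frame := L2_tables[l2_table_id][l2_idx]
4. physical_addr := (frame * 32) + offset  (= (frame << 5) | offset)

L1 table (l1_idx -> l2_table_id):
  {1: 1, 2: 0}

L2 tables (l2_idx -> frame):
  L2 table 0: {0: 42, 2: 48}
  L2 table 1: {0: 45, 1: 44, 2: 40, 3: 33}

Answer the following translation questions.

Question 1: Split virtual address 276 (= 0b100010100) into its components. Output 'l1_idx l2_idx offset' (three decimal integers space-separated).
Answer: 2 0 20

Derivation:
vaddr = 276 = 0b100010100
  top 2 bits -> l1_idx = 2
  next 2 bits -> l2_idx = 0
  bottom 5 bits -> offset = 20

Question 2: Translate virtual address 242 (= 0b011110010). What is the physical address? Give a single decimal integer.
Answer: 1074

Derivation:
vaddr = 242 = 0b011110010
Split: l1_idx=1, l2_idx=3, offset=18
L1[1] = 1
L2[1][3] = 33
paddr = 33 * 32 + 18 = 1074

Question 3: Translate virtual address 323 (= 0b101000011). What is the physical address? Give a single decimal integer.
Answer: 1539

Derivation:
vaddr = 323 = 0b101000011
Split: l1_idx=2, l2_idx=2, offset=3
L1[2] = 0
L2[0][2] = 48
paddr = 48 * 32 + 3 = 1539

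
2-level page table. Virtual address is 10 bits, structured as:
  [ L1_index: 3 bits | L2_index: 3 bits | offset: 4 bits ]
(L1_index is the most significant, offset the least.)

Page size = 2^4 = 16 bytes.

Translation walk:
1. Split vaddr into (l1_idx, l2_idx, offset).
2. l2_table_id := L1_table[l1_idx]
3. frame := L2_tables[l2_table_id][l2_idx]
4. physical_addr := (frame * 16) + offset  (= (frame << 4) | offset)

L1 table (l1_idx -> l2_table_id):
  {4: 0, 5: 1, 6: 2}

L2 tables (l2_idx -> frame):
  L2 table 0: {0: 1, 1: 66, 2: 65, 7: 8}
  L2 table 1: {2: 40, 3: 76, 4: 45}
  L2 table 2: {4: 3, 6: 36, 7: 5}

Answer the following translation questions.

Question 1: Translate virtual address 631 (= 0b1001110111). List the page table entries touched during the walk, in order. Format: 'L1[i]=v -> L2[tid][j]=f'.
Answer: L1[4]=0 -> L2[0][7]=8

Derivation:
vaddr = 631 = 0b1001110111
Split: l1_idx=4, l2_idx=7, offset=7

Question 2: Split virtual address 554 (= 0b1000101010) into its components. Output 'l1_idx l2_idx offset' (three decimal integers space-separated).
Answer: 4 2 10

Derivation:
vaddr = 554 = 0b1000101010
  top 3 bits -> l1_idx = 4
  next 3 bits -> l2_idx = 2
  bottom 4 bits -> offset = 10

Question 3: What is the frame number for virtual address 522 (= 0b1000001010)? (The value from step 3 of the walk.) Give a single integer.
vaddr = 522: l1_idx=4, l2_idx=0
L1[4] = 0; L2[0][0] = 1

Answer: 1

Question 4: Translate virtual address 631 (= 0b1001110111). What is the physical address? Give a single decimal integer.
vaddr = 631 = 0b1001110111
Split: l1_idx=4, l2_idx=7, offset=7
L1[4] = 0
L2[0][7] = 8
paddr = 8 * 16 + 7 = 135

Answer: 135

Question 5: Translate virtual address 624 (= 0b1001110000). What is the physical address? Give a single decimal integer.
Answer: 128

Derivation:
vaddr = 624 = 0b1001110000
Split: l1_idx=4, l2_idx=7, offset=0
L1[4] = 0
L2[0][7] = 8
paddr = 8 * 16 + 0 = 128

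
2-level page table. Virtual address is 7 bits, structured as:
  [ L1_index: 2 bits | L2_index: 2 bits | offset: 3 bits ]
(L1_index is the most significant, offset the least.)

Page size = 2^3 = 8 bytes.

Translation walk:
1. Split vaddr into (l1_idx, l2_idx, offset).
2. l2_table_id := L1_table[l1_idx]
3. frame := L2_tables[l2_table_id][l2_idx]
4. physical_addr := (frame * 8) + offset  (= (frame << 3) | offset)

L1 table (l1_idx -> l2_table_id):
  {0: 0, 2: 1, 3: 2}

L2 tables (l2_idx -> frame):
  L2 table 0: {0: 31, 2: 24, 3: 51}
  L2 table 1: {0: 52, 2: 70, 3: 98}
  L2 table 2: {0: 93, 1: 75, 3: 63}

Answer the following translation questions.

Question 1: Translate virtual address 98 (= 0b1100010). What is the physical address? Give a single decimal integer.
Answer: 746

Derivation:
vaddr = 98 = 0b1100010
Split: l1_idx=3, l2_idx=0, offset=2
L1[3] = 2
L2[2][0] = 93
paddr = 93 * 8 + 2 = 746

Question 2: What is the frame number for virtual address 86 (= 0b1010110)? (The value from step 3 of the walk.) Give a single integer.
vaddr = 86: l1_idx=2, l2_idx=2
L1[2] = 1; L2[1][2] = 70

Answer: 70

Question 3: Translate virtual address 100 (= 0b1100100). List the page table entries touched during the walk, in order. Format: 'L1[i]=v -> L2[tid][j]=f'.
vaddr = 100 = 0b1100100
Split: l1_idx=3, l2_idx=0, offset=4

Answer: L1[3]=2 -> L2[2][0]=93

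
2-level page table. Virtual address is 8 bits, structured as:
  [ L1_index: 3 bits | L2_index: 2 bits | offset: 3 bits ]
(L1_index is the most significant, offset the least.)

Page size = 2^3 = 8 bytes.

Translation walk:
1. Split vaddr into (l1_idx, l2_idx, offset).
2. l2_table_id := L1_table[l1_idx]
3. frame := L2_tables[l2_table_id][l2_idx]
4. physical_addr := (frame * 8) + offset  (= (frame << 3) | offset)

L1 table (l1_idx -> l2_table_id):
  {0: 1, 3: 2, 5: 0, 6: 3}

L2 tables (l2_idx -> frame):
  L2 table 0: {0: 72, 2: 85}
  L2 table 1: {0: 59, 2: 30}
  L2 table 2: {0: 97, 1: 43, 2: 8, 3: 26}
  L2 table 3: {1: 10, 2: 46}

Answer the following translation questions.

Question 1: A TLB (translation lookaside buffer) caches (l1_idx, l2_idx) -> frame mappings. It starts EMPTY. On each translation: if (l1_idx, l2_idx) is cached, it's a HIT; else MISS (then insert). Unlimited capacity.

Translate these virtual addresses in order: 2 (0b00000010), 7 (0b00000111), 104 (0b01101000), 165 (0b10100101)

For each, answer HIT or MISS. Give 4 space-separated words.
Answer: MISS HIT MISS MISS

Derivation:
vaddr=2: (0,0) not in TLB -> MISS, insert
vaddr=7: (0,0) in TLB -> HIT
vaddr=104: (3,1) not in TLB -> MISS, insert
vaddr=165: (5,0) not in TLB -> MISS, insert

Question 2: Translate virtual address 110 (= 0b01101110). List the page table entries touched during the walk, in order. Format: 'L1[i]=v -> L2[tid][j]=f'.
Answer: L1[3]=2 -> L2[2][1]=43

Derivation:
vaddr = 110 = 0b01101110
Split: l1_idx=3, l2_idx=1, offset=6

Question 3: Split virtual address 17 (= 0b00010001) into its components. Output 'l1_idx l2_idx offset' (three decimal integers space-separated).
Answer: 0 2 1

Derivation:
vaddr = 17 = 0b00010001
  top 3 bits -> l1_idx = 0
  next 2 bits -> l2_idx = 2
  bottom 3 bits -> offset = 1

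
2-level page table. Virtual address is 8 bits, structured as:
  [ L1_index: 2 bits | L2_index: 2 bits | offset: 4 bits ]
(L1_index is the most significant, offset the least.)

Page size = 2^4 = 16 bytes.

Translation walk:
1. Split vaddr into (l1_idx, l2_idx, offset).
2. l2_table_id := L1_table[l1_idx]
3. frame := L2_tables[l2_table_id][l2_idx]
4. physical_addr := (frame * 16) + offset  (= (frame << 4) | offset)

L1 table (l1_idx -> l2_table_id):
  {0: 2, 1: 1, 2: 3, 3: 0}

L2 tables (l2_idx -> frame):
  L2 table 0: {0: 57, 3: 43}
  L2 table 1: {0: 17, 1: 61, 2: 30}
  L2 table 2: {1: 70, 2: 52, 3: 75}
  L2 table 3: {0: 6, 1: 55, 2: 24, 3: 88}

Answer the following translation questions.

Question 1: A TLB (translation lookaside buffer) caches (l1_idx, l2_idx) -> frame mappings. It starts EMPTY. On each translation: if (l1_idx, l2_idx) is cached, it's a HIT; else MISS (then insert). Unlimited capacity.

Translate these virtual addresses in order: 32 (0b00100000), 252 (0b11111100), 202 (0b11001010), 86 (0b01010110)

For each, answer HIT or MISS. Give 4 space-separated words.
vaddr=32: (0,2) not in TLB -> MISS, insert
vaddr=252: (3,3) not in TLB -> MISS, insert
vaddr=202: (3,0) not in TLB -> MISS, insert
vaddr=86: (1,1) not in TLB -> MISS, insert

Answer: MISS MISS MISS MISS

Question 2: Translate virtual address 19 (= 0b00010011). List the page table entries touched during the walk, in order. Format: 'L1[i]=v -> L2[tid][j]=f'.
vaddr = 19 = 0b00010011
Split: l1_idx=0, l2_idx=1, offset=3

Answer: L1[0]=2 -> L2[2][1]=70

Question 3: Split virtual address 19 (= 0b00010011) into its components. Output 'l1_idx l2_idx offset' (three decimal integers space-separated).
Answer: 0 1 3

Derivation:
vaddr = 19 = 0b00010011
  top 2 bits -> l1_idx = 0
  next 2 bits -> l2_idx = 1
  bottom 4 bits -> offset = 3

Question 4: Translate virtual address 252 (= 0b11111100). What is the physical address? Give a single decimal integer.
Answer: 700

Derivation:
vaddr = 252 = 0b11111100
Split: l1_idx=3, l2_idx=3, offset=12
L1[3] = 0
L2[0][3] = 43
paddr = 43 * 16 + 12 = 700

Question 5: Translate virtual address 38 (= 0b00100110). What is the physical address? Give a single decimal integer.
Answer: 838

Derivation:
vaddr = 38 = 0b00100110
Split: l1_idx=0, l2_idx=2, offset=6
L1[0] = 2
L2[2][2] = 52
paddr = 52 * 16 + 6 = 838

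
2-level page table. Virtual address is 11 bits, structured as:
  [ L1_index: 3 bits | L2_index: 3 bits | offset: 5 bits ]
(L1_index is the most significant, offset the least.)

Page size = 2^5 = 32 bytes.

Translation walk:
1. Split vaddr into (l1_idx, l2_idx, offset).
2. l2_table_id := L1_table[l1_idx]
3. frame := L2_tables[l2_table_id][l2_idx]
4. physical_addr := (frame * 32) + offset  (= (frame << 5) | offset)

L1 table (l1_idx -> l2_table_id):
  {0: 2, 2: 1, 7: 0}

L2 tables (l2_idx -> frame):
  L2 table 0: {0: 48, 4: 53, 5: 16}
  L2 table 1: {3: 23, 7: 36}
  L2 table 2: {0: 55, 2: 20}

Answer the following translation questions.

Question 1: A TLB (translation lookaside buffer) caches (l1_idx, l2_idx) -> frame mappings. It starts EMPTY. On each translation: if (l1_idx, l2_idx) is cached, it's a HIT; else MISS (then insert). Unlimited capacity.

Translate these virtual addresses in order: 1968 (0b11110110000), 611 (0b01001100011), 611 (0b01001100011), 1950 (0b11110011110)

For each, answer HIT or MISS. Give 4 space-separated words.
vaddr=1968: (7,5) not in TLB -> MISS, insert
vaddr=611: (2,3) not in TLB -> MISS, insert
vaddr=611: (2,3) in TLB -> HIT
vaddr=1950: (7,4) not in TLB -> MISS, insert

Answer: MISS MISS HIT MISS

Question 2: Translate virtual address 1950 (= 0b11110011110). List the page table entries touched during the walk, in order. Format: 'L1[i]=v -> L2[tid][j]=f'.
vaddr = 1950 = 0b11110011110
Split: l1_idx=7, l2_idx=4, offset=30

Answer: L1[7]=0 -> L2[0][4]=53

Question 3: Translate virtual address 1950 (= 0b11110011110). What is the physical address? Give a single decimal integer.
Answer: 1726

Derivation:
vaddr = 1950 = 0b11110011110
Split: l1_idx=7, l2_idx=4, offset=30
L1[7] = 0
L2[0][4] = 53
paddr = 53 * 32 + 30 = 1726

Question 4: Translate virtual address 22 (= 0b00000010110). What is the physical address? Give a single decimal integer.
vaddr = 22 = 0b00000010110
Split: l1_idx=0, l2_idx=0, offset=22
L1[0] = 2
L2[2][0] = 55
paddr = 55 * 32 + 22 = 1782

Answer: 1782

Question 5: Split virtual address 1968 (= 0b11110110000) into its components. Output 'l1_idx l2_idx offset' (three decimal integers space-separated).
Answer: 7 5 16

Derivation:
vaddr = 1968 = 0b11110110000
  top 3 bits -> l1_idx = 7
  next 3 bits -> l2_idx = 5
  bottom 5 bits -> offset = 16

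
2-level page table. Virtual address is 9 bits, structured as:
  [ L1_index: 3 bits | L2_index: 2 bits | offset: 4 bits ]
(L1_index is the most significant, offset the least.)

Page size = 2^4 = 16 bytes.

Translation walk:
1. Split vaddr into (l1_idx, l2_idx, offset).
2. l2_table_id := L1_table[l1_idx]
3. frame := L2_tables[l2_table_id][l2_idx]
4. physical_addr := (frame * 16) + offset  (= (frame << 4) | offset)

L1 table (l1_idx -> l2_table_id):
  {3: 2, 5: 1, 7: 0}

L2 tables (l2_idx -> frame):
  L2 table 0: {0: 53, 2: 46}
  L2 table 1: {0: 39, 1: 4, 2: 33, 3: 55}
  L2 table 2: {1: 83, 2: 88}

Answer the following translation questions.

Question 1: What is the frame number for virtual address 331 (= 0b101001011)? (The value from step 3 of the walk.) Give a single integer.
Answer: 39

Derivation:
vaddr = 331: l1_idx=5, l2_idx=0
L1[5] = 1; L2[1][0] = 39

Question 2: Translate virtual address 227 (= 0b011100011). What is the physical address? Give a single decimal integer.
Answer: 1411

Derivation:
vaddr = 227 = 0b011100011
Split: l1_idx=3, l2_idx=2, offset=3
L1[3] = 2
L2[2][2] = 88
paddr = 88 * 16 + 3 = 1411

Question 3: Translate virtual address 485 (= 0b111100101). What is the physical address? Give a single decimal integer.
Answer: 741

Derivation:
vaddr = 485 = 0b111100101
Split: l1_idx=7, l2_idx=2, offset=5
L1[7] = 0
L2[0][2] = 46
paddr = 46 * 16 + 5 = 741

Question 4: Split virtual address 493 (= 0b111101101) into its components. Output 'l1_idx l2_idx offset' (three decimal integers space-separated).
Answer: 7 2 13

Derivation:
vaddr = 493 = 0b111101101
  top 3 bits -> l1_idx = 7
  next 2 bits -> l2_idx = 2
  bottom 4 bits -> offset = 13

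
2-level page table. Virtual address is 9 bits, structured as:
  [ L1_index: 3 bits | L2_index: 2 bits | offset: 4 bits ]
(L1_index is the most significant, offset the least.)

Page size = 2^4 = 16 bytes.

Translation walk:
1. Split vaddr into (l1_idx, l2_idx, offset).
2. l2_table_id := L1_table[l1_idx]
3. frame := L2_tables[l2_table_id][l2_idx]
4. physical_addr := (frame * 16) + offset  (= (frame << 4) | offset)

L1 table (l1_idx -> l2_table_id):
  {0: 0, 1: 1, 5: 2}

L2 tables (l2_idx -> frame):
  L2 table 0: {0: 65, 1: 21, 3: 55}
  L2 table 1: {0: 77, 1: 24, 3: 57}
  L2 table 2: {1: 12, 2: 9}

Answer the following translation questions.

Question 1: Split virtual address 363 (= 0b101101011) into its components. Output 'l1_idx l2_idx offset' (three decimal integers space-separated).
Answer: 5 2 11

Derivation:
vaddr = 363 = 0b101101011
  top 3 bits -> l1_idx = 5
  next 2 bits -> l2_idx = 2
  bottom 4 bits -> offset = 11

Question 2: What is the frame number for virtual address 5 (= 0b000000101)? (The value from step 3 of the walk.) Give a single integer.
vaddr = 5: l1_idx=0, l2_idx=0
L1[0] = 0; L2[0][0] = 65

Answer: 65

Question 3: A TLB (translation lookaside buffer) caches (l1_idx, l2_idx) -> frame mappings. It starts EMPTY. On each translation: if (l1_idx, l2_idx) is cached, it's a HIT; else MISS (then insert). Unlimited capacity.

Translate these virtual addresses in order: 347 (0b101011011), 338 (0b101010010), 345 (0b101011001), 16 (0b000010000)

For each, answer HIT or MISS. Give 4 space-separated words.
Answer: MISS HIT HIT MISS

Derivation:
vaddr=347: (5,1) not in TLB -> MISS, insert
vaddr=338: (5,1) in TLB -> HIT
vaddr=345: (5,1) in TLB -> HIT
vaddr=16: (0,1) not in TLB -> MISS, insert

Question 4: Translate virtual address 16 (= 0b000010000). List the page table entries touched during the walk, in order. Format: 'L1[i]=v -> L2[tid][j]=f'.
vaddr = 16 = 0b000010000
Split: l1_idx=0, l2_idx=1, offset=0

Answer: L1[0]=0 -> L2[0][1]=21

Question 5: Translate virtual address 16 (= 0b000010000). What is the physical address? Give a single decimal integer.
Answer: 336

Derivation:
vaddr = 16 = 0b000010000
Split: l1_idx=0, l2_idx=1, offset=0
L1[0] = 0
L2[0][1] = 21
paddr = 21 * 16 + 0 = 336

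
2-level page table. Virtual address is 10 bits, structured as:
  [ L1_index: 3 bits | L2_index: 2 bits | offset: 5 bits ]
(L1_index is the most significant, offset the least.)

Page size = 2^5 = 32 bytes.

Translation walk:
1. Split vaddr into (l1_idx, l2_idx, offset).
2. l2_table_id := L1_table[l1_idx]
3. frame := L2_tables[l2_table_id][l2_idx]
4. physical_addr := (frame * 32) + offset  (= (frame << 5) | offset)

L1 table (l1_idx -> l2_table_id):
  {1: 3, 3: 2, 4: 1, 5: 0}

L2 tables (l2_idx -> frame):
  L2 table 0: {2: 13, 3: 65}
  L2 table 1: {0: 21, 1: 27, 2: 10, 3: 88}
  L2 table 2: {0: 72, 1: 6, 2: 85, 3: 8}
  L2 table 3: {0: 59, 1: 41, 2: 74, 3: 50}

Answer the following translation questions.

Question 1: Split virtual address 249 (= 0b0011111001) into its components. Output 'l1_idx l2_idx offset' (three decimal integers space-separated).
Answer: 1 3 25

Derivation:
vaddr = 249 = 0b0011111001
  top 3 bits -> l1_idx = 1
  next 2 bits -> l2_idx = 3
  bottom 5 bits -> offset = 25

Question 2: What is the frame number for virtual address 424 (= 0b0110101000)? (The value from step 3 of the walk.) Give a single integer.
Answer: 6

Derivation:
vaddr = 424: l1_idx=3, l2_idx=1
L1[3] = 2; L2[2][1] = 6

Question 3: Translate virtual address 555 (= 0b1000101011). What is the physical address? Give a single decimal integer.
vaddr = 555 = 0b1000101011
Split: l1_idx=4, l2_idx=1, offset=11
L1[4] = 1
L2[1][1] = 27
paddr = 27 * 32 + 11 = 875

Answer: 875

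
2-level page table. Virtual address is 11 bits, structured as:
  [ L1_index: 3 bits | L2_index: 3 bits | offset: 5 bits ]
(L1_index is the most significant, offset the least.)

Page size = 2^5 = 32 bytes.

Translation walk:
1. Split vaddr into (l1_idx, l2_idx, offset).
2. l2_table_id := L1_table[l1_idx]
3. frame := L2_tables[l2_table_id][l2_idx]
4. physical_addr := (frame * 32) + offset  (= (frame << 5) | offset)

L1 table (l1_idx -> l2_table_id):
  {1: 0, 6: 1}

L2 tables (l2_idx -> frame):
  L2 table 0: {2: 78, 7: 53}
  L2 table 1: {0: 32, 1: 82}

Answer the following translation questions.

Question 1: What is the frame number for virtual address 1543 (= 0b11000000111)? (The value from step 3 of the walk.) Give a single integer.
vaddr = 1543: l1_idx=6, l2_idx=0
L1[6] = 1; L2[1][0] = 32

Answer: 32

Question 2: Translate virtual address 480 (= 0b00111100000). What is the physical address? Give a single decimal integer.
vaddr = 480 = 0b00111100000
Split: l1_idx=1, l2_idx=7, offset=0
L1[1] = 0
L2[0][7] = 53
paddr = 53 * 32 + 0 = 1696

Answer: 1696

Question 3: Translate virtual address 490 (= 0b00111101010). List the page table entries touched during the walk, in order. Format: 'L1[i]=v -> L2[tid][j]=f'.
vaddr = 490 = 0b00111101010
Split: l1_idx=1, l2_idx=7, offset=10

Answer: L1[1]=0 -> L2[0][7]=53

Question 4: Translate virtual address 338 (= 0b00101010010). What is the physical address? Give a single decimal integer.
Answer: 2514

Derivation:
vaddr = 338 = 0b00101010010
Split: l1_idx=1, l2_idx=2, offset=18
L1[1] = 0
L2[0][2] = 78
paddr = 78 * 32 + 18 = 2514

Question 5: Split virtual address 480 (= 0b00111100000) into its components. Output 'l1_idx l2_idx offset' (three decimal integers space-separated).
vaddr = 480 = 0b00111100000
  top 3 bits -> l1_idx = 1
  next 3 bits -> l2_idx = 7
  bottom 5 bits -> offset = 0

Answer: 1 7 0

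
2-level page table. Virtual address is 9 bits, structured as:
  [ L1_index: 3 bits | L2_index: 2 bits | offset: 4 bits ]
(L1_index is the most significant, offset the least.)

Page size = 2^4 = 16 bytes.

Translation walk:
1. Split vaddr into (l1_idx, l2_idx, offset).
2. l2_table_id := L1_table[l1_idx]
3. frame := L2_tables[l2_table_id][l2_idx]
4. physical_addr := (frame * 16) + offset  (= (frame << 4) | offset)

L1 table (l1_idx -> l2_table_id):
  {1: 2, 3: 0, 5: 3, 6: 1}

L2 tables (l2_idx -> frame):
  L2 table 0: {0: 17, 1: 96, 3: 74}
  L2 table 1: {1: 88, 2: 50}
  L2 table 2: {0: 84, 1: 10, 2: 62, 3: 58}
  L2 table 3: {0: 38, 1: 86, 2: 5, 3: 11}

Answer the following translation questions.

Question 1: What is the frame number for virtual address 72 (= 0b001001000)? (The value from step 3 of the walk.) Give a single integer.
Answer: 84

Derivation:
vaddr = 72: l1_idx=1, l2_idx=0
L1[1] = 2; L2[2][0] = 84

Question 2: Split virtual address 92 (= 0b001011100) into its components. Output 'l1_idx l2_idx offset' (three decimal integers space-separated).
vaddr = 92 = 0b001011100
  top 3 bits -> l1_idx = 1
  next 2 bits -> l2_idx = 1
  bottom 4 bits -> offset = 12

Answer: 1 1 12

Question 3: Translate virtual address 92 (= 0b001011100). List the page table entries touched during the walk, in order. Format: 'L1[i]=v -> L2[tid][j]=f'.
Answer: L1[1]=2 -> L2[2][1]=10

Derivation:
vaddr = 92 = 0b001011100
Split: l1_idx=1, l2_idx=1, offset=12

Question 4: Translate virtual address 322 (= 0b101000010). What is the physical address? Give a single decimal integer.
vaddr = 322 = 0b101000010
Split: l1_idx=5, l2_idx=0, offset=2
L1[5] = 3
L2[3][0] = 38
paddr = 38 * 16 + 2 = 610

Answer: 610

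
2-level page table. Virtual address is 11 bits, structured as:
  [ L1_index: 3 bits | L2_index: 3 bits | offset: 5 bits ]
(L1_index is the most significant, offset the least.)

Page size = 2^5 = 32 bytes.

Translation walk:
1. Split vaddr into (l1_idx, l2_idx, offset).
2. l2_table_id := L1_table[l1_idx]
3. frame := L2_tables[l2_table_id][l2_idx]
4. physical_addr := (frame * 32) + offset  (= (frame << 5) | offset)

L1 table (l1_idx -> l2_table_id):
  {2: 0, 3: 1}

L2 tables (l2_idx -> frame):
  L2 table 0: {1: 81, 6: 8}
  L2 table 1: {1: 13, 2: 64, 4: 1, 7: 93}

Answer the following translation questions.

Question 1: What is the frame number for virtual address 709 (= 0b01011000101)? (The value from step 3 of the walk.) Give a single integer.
vaddr = 709: l1_idx=2, l2_idx=6
L1[2] = 0; L2[0][6] = 8

Answer: 8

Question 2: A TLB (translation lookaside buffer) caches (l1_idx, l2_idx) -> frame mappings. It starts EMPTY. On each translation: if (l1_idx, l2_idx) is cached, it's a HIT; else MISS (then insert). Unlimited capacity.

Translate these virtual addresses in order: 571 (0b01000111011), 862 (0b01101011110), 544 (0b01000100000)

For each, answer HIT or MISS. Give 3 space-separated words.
Answer: MISS MISS HIT

Derivation:
vaddr=571: (2,1) not in TLB -> MISS, insert
vaddr=862: (3,2) not in TLB -> MISS, insert
vaddr=544: (2,1) in TLB -> HIT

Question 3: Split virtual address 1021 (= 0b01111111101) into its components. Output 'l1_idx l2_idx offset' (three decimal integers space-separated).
vaddr = 1021 = 0b01111111101
  top 3 bits -> l1_idx = 3
  next 3 bits -> l2_idx = 7
  bottom 5 bits -> offset = 29

Answer: 3 7 29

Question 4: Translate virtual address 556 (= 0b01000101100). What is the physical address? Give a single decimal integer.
Answer: 2604

Derivation:
vaddr = 556 = 0b01000101100
Split: l1_idx=2, l2_idx=1, offset=12
L1[2] = 0
L2[0][1] = 81
paddr = 81 * 32 + 12 = 2604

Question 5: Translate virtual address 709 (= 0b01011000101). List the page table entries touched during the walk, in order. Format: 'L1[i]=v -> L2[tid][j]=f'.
Answer: L1[2]=0 -> L2[0][6]=8

Derivation:
vaddr = 709 = 0b01011000101
Split: l1_idx=2, l2_idx=6, offset=5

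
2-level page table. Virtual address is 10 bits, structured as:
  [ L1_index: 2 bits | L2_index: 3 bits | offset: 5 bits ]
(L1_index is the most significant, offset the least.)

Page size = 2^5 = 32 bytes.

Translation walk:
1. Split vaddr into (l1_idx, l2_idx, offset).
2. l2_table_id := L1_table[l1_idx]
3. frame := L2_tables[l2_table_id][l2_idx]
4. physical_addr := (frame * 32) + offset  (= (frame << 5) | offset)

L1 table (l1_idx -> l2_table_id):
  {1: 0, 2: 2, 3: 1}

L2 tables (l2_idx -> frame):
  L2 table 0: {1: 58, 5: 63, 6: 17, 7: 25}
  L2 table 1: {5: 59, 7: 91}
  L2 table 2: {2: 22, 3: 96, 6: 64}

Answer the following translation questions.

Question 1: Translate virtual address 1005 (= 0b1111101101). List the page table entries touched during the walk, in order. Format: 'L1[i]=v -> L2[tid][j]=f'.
Answer: L1[3]=1 -> L2[1][7]=91

Derivation:
vaddr = 1005 = 0b1111101101
Split: l1_idx=3, l2_idx=7, offset=13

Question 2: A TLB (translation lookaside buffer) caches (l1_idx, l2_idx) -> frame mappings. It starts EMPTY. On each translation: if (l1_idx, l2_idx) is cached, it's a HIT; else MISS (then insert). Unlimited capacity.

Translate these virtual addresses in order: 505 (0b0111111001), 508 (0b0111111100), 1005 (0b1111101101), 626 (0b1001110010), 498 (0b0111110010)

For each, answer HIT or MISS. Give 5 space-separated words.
vaddr=505: (1,7) not in TLB -> MISS, insert
vaddr=508: (1,7) in TLB -> HIT
vaddr=1005: (3,7) not in TLB -> MISS, insert
vaddr=626: (2,3) not in TLB -> MISS, insert
vaddr=498: (1,7) in TLB -> HIT

Answer: MISS HIT MISS MISS HIT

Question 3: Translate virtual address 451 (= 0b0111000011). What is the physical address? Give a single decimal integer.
Answer: 547

Derivation:
vaddr = 451 = 0b0111000011
Split: l1_idx=1, l2_idx=6, offset=3
L1[1] = 0
L2[0][6] = 17
paddr = 17 * 32 + 3 = 547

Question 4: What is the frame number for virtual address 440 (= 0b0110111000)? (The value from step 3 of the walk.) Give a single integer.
Answer: 63

Derivation:
vaddr = 440: l1_idx=1, l2_idx=5
L1[1] = 0; L2[0][5] = 63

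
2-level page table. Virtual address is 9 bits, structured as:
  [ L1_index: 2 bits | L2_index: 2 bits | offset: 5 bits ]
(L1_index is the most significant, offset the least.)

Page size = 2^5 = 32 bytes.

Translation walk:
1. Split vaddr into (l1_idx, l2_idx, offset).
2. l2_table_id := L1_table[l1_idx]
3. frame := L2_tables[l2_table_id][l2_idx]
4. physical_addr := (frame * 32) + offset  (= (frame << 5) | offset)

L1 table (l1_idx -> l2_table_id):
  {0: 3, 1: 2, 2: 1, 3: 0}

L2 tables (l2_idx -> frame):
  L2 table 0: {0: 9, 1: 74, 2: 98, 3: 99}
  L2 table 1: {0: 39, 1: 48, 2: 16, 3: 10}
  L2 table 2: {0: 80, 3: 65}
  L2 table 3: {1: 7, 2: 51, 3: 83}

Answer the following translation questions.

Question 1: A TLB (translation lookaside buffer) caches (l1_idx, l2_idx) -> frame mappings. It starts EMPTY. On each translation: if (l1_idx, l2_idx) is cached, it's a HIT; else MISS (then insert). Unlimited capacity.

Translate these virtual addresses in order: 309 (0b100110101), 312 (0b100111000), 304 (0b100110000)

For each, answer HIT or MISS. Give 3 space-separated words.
Answer: MISS HIT HIT

Derivation:
vaddr=309: (2,1) not in TLB -> MISS, insert
vaddr=312: (2,1) in TLB -> HIT
vaddr=304: (2,1) in TLB -> HIT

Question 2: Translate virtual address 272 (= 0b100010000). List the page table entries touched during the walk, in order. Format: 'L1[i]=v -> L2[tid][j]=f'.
vaddr = 272 = 0b100010000
Split: l1_idx=2, l2_idx=0, offset=16

Answer: L1[2]=1 -> L2[1][0]=39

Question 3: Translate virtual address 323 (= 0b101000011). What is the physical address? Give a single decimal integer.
vaddr = 323 = 0b101000011
Split: l1_idx=2, l2_idx=2, offset=3
L1[2] = 1
L2[1][2] = 16
paddr = 16 * 32 + 3 = 515

Answer: 515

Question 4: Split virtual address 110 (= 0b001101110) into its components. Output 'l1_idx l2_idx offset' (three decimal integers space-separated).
vaddr = 110 = 0b001101110
  top 2 bits -> l1_idx = 0
  next 2 bits -> l2_idx = 3
  bottom 5 bits -> offset = 14

Answer: 0 3 14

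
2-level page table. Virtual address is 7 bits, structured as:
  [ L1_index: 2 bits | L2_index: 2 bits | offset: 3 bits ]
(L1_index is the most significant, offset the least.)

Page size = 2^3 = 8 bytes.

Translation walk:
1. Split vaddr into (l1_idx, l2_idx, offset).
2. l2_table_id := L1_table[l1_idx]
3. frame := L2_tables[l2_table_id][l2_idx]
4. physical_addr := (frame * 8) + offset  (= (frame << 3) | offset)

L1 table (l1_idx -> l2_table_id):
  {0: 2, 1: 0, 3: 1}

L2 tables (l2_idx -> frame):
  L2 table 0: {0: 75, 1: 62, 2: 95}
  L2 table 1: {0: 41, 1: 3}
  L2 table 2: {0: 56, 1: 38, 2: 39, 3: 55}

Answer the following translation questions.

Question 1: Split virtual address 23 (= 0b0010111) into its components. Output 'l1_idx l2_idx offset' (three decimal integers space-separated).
Answer: 0 2 7

Derivation:
vaddr = 23 = 0b0010111
  top 2 bits -> l1_idx = 0
  next 2 bits -> l2_idx = 2
  bottom 3 bits -> offset = 7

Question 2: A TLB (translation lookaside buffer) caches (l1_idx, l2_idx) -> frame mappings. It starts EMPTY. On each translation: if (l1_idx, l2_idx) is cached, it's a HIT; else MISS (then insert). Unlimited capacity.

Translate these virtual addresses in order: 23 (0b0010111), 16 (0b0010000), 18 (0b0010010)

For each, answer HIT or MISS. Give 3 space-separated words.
Answer: MISS HIT HIT

Derivation:
vaddr=23: (0,2) not in TLB -> MISS, insert
vaddr=16: (0,2) in TLB -> HIT
vaddr=18: (0,2) in TLB -> HIT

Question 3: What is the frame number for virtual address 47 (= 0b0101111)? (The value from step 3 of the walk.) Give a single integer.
Answer: 62

Derivation:
vaddr = 47: l1_idx=1, l2_idx=1
L1[1] = 0; L2[0][1] = 62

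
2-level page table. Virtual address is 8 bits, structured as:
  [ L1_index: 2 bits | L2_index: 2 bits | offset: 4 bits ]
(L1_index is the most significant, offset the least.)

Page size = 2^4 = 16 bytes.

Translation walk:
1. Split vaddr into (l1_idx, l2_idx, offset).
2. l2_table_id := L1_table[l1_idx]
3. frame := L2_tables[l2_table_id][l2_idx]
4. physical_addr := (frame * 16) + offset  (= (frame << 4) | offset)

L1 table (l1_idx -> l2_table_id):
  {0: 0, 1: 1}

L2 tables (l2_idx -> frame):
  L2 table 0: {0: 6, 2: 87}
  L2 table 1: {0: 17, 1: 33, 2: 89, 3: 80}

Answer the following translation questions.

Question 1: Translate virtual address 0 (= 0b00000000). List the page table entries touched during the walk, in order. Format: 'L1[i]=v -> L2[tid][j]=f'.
vaddr = 0 = 0b00000000
Split: l1_idx=0, l2_idx=0, offset=0

Answer: L1[0]=0 -> L2[0][0]=6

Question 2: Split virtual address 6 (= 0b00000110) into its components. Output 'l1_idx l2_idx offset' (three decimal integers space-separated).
vaddr = 6 = 0b00000110
  top 2 bits -> l1_idx = 0
  next 2 bits -> l2_idx = 0
  bottom 4 bits -> offset = 6

Answer: 0 0 6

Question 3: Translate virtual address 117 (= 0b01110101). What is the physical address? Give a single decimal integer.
vaddr = 117 = 0b01110101
Split: l1_idx=1, l2_idx=3, offset=5
L1[1] = 1
L2[1][3] = 80
paddr = 80 * 16 + 5 = 1285

Answer: 1285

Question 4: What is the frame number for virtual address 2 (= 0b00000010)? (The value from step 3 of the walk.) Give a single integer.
Answer: 6

Derivation:
vaddr = 2: l1_idx=0, l2_idx=0
L1[0] = 0; L2[0][0] = 6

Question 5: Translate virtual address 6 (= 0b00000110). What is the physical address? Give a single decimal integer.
Answer: 102

Derivation:
vaddr = 6 = 0b00000110
Split: l1_idx=0, l2_idx=0, offset=6
L1[0] = 0
L2[0][0] = 6
paddr = 6 * 16 + 6 = 102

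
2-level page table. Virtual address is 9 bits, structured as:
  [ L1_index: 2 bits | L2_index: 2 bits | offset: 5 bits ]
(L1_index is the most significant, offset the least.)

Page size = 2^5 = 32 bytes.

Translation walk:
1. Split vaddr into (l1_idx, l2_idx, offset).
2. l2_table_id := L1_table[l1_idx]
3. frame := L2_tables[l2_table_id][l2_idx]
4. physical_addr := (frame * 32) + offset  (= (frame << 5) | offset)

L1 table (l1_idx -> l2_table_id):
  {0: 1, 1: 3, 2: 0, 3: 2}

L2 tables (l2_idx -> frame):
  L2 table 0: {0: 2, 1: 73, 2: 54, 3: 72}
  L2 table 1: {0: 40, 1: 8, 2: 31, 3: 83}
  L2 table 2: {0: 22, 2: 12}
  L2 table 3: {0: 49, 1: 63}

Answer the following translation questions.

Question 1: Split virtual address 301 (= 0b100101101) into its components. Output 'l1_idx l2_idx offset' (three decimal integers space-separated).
vaddr = 301 = 0b100101101
  top 2 bits -> l1_idx = 2
  next 2 bits -> l2_idx = 1
  bottom 5 bits -> offset = 13

Answer: 2 1 13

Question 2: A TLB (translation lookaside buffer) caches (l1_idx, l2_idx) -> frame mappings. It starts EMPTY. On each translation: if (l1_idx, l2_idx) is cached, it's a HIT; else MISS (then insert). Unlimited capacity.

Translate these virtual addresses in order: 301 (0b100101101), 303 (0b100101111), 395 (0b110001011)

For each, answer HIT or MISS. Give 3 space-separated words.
vaddr=301: (2,1) not in TLB -> MISS, insert
vaddr=303: (2,1) in TLB -> HIT
vaddr=395: (3,0) not in TLB -> MISS, insert

Answer: MISS HIT MISS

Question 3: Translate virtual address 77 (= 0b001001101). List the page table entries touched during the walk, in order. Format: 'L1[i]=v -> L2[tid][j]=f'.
Answer: L1[0]=1 -> L2[1][2]=31

Derivation:
vaddr = 77 = 0b001001101
Split: l1_idx=0, l2_idx=2, offset=13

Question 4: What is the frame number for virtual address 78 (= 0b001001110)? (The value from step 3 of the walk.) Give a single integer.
Answer: 31

Derivation:
vaddr = 78: l1_idx=0, l2_idx=2
L1[0] = 1; L2[1][2] = 31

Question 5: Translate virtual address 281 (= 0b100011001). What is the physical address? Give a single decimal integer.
Answer: 89

Derivation:
vaddr = 281 = 0b100011001
Split: l1_idx=2, l2_idx=0, offset=25
L1[2] = 0
L2[0][0] = 2
paddr = 2 * 32 + 25 = 89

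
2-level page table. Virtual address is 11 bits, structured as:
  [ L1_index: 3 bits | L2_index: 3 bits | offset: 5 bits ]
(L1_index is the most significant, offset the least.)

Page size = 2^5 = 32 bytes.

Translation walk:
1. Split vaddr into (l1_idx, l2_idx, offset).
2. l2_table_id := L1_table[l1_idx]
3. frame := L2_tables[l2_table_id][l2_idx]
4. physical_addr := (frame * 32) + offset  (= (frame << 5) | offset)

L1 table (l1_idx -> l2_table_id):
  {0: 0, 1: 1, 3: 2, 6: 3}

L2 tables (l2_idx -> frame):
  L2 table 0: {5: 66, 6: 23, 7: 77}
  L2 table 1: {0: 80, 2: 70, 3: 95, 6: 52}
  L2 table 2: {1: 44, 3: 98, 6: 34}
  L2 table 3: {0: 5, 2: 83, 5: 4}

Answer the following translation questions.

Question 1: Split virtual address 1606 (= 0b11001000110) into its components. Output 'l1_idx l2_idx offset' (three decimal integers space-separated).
Answer: 6 2 6

Derivation:
vaddr = 1606 = 0b11001000110
  top 3 bits -> l1_idx = 6
  next 3 bits -> l2_idx = 2
  bottom 5 bits -> offset = 6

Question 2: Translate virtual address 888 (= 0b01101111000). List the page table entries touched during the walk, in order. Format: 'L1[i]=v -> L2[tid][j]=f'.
vaddr = 888 = 0b01101111000
Split: l1_idx=3, l2_idx=3, offset=24

Answer: L1[3]=2 -> L2[2][3]=98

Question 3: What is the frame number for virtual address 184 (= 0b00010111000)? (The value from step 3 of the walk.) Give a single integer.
vaddr = 184: l1_idx=0, l2_idx=5
L1[0] = 0; L2[0][5] = 66

Answer: 66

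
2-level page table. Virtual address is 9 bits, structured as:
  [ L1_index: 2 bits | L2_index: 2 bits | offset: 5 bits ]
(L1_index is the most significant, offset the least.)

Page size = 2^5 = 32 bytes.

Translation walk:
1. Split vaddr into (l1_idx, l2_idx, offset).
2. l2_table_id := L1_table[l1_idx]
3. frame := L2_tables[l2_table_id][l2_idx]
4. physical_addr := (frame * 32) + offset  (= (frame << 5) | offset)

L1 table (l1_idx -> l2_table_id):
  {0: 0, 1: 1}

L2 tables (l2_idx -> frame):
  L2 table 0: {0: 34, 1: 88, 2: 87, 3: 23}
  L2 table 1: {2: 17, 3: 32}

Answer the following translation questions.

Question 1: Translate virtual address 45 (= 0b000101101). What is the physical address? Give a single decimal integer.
vaddr = 45 = 0b000101101
Split: l1_idx=0, l2_idx=1, offset=13
L1[0] = 0
L2[0][1] = 88
paddr = 88 * 32 + 13 = 2829

Answer: 2829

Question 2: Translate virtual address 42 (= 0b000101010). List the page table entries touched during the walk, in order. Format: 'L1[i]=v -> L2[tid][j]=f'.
Answer: L1[0]=0 -> L2[0][1]=88

Derivation:
vaddr = 42 = 0b000101010
Split: l1_idx=0, l2_idx=1, offset=10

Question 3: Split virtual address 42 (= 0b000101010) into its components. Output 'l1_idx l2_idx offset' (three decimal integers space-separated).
Answer: 0 1 10

Derivation:
vaddr = 42 = 0b000101010
  top 2 bits -> l1_idx = 0
  next 2 bits -> l2_idx = 1
  bottom 5 bits -> offset = 10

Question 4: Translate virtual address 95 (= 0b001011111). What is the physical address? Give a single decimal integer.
Answer: 2815

Derivation:
vaddr = 95 = 0b001011111
Split: l1_idx=0, l2_idx=2, offset=31
L1[0] = 0
L2[0][2] = 87
paddr = 87 * 32 + 31 = 2815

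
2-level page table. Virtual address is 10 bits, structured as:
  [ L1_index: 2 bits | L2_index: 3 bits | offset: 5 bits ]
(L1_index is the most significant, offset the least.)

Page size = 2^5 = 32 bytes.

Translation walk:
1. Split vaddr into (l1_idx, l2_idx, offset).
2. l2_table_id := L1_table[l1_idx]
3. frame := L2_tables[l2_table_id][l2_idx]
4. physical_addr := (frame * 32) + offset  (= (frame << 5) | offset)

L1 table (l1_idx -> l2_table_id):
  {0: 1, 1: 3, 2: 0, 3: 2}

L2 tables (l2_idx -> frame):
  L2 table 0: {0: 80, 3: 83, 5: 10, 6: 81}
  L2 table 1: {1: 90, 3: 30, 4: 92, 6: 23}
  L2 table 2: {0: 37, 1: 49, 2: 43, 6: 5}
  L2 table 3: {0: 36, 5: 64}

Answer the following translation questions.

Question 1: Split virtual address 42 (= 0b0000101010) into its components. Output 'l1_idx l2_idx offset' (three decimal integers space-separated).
vaddr = 42 = 0b0000101010
  top 2 bits -> l1_idx = 0
  next 3 bits -> l2_idx = 1
  bottom 5 bits -> offset = 10

Answer: 0 1 10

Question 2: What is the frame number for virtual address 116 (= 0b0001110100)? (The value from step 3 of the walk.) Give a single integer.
Answer: 30

Derivation:
vaddr = 116: l1_idx=0, l2_idx=3
L1[0] = 1; L2[1][3] = 30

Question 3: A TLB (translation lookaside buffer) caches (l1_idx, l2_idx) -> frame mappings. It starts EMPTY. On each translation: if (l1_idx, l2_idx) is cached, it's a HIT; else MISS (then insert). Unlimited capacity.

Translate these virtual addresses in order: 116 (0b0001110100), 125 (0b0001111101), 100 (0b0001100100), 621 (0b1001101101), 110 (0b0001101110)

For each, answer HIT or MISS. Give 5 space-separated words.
vaddr=116: (0,3) not in TLB -> MISS, insert
vaddr=125: (0,3) in TLB -> HIT
vaddr=100: (0,3) in TLB -> HIT
vaddr=621: (2,3) not in TLB -> MISS, insert
vaddr=110: (0,3) in TLB -> HIT

Answer: MISS HIT HIT MISS HIT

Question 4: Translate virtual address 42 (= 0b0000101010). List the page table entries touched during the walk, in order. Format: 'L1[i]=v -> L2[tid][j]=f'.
vaddr = 42 = 0b0000101010
Split: l1_idx=0, l2_idx=1, offset=10

Answer: L1[0]=1 -> L2[1][1]=90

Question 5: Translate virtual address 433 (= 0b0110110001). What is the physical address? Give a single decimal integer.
vaddr = 433 = 0b0110110001
Split: l1_idx=1, l2_idx=5, offset=17
L1[1] = 3
L2[3][5] = 64
paddr = 64 * 32 + 17 = 2065

Answer: 2065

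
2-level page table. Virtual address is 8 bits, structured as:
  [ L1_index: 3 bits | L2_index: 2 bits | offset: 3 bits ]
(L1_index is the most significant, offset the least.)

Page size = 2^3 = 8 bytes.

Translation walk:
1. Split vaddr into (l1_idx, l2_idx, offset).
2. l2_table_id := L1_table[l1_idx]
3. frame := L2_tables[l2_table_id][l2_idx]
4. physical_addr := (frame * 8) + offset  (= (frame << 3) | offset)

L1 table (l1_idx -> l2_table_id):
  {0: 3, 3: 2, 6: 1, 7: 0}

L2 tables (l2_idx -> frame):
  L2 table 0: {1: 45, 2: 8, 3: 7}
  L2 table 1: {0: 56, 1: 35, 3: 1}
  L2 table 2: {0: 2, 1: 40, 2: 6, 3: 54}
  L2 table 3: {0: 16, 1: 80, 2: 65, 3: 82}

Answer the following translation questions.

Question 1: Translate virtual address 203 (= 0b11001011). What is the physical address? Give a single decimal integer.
vaddr = 203 = 0b11001011
Split: l1_idx=6, l2_idx=1, offset=3
L1[6] = 1
L2[1][1] = 35
paddr = 35 * 8 + 3 = 283

Answer: 283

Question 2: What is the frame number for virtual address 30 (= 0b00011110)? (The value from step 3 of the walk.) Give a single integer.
Answer: 82

Derivation:
vaddr = 30: l1_idx=0, l2_idx=3
L1[0] = 3; L2[3][3] = 82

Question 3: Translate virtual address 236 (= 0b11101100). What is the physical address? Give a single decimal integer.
Answer: 364

Derivation:
vaddr = 236 = 0b11101100
Split: l1_idx=7, l2_idx=1, offset=4
L1[7] = 0
L2[0][1] = 45
paddr = 45 * 8 + 4 = 364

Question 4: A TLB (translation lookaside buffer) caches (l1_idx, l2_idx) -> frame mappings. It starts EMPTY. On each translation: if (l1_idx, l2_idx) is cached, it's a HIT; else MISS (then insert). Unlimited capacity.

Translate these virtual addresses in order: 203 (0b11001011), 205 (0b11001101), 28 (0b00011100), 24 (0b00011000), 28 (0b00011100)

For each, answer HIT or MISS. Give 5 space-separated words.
Answer: MISS HIT MISS HIT HIT

Derivation:
vaddr=203: (6,1) not in TLB -> MISS, insert
vaddr=205: (6,1) in TLB -> HIT
vaddr=28: (0,3) not in TLB -> MISS, insert
vaddr=24: (0,3) in TLB -> HIT
vaddr=28: (0,3) in TLB -> HIT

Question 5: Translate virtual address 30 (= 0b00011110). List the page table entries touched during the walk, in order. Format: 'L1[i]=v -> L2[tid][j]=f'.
Answer: L1[0]=3 -> L2[3][3]=82

Derivation:
vaddr = 30 = 0b00011110
Split: l1_idx=0, l2_idx=3, offset=6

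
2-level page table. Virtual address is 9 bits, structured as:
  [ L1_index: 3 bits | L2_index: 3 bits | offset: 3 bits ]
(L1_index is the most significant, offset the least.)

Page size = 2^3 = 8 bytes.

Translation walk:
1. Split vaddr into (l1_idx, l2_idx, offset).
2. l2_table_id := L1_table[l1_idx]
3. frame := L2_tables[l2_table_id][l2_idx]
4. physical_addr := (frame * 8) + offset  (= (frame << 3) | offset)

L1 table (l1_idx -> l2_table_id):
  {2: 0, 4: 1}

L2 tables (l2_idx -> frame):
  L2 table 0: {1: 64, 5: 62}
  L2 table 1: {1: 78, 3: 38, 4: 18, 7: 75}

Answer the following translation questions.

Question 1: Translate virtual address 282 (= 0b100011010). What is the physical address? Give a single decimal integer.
Answer: 306

Derivation:
vaddr = 282 = 0b100011010
Split: l1_idx=4, l2_idx=3, offset=2
L1[4] = 1
L2[1][3] = 38
paddr = 38 * 8 + 2 = 306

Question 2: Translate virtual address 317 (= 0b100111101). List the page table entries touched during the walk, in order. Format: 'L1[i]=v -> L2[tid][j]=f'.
Answer: L1[4]=1 -> L2[1][7]=75

Derivation:
vaddr = 317 = 0b100111101
Split: l1_idx=4, l2_idx=7, offset=5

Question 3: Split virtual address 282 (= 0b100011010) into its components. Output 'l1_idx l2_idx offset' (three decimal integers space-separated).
Answer: 4 3 2

Derivation:
vaddr = 282 = 0b100011010
  top 3 bits -> l1_idx = 4
  next 3 bits -> l2_idx = 3
  bottom 3 bits -> offset = 2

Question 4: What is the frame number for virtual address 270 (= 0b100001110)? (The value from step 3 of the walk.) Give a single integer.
Answer: 78

Derivation:
vaddr = 270: l1_idx=4, l2_idx=1
L1[4] = 1; L2[1][1] = 78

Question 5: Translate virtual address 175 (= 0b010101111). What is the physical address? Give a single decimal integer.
vaddr = 175 = 0b010101111
Split: l1_idx=2, l2_idx=5, offset=7
L1[2] = 0
L2[0][5] = 62
paddr = 62 * 8 + 7 = 503

Answer: 503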